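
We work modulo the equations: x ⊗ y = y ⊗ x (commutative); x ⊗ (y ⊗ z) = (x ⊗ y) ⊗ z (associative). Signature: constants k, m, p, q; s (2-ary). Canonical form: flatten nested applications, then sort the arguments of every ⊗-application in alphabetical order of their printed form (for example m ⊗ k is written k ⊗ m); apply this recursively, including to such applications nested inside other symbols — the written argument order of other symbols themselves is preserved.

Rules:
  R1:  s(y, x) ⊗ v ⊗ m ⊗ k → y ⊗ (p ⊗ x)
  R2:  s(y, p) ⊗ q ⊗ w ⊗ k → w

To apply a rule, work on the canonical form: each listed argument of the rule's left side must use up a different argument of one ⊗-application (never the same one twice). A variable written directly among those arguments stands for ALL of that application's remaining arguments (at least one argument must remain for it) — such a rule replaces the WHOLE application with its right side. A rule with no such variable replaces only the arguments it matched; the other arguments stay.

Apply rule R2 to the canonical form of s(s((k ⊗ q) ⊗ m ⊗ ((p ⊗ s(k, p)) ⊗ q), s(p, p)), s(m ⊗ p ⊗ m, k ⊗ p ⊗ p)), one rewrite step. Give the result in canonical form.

Answer: s(s(m ⊗ p ⊗ q, s(p, p)), s(m ⊗ m ⊗ p, k ⊗ p ⊗ p))

Derivation:
Canonical form:  s(s(k ⊗ m ⊗ p ⊗ q ⊗ q ⊗ s(k, p), s(p, p)), s(m ⊗ m ⊗ p, k ⊗ p ⊗ p))
Apply R2:  consuming k, q, s(k, p);  w := m ⊗ p ⊗ q, y := k
The variable takes the whole remainder — replace the entire application.
Result:  s(s(m ⊗ p ⊗ q, s(p, p)), s(m ⊗ m ⊗ p, k ⊗ p ⊗ p))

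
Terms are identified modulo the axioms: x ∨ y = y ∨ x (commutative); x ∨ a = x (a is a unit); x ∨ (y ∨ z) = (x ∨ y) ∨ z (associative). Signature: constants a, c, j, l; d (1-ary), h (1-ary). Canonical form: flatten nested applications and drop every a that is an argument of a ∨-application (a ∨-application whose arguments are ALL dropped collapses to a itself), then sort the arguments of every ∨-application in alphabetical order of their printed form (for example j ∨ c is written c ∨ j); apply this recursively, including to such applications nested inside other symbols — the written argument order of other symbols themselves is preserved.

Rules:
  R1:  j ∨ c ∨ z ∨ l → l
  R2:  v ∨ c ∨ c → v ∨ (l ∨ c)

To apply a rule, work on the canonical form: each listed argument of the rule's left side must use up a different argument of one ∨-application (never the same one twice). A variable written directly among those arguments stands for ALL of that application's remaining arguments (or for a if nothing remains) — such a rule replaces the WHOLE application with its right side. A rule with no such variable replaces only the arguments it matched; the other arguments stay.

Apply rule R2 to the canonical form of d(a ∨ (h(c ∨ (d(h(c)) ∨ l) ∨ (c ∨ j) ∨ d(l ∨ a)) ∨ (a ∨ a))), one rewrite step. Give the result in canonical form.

Canonical form:  d(h(c ∨ c ∨ d(h(c)) ∨ d(l) ∨ j ∨ l))
Apply R2:  consuming c, c;  v := d(h(c)) ∨ d(l) ∨ j ∨ l
The extension variable absorbs all remaining arguments, so the whole application is rewritten.
New term:  d(h(c ∨ d(h(c)) ∨ d(l) ∨ j ∨ l ∨ l))

Answer: d(h(c ∨ d(h(c)) ∨ d(l) ∨ j ∨ l ∨ l))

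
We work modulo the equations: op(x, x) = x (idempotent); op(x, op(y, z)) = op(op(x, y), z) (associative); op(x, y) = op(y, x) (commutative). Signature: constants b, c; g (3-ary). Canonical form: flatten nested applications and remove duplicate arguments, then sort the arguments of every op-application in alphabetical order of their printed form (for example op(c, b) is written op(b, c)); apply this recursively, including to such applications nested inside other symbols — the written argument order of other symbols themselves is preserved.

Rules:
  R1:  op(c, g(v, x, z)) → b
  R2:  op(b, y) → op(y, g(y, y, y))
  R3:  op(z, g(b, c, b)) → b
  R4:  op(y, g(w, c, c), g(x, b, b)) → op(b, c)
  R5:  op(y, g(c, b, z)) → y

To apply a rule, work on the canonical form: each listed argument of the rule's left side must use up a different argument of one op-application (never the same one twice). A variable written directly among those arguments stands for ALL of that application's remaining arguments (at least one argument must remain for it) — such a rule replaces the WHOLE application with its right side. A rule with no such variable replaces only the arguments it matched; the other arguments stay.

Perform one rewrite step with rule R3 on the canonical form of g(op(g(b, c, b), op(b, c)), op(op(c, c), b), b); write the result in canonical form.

Canonical form:  g(op(b, c, g(b, c, b)), op(b, c), b)
Apply R3:  consuming g(b, c, b);  z := op(b, c)
The variable takes the whole remainder — replace the entire application.
Result:  g(b, op(b, c), b)

Answer: g(b, op(b, c), b)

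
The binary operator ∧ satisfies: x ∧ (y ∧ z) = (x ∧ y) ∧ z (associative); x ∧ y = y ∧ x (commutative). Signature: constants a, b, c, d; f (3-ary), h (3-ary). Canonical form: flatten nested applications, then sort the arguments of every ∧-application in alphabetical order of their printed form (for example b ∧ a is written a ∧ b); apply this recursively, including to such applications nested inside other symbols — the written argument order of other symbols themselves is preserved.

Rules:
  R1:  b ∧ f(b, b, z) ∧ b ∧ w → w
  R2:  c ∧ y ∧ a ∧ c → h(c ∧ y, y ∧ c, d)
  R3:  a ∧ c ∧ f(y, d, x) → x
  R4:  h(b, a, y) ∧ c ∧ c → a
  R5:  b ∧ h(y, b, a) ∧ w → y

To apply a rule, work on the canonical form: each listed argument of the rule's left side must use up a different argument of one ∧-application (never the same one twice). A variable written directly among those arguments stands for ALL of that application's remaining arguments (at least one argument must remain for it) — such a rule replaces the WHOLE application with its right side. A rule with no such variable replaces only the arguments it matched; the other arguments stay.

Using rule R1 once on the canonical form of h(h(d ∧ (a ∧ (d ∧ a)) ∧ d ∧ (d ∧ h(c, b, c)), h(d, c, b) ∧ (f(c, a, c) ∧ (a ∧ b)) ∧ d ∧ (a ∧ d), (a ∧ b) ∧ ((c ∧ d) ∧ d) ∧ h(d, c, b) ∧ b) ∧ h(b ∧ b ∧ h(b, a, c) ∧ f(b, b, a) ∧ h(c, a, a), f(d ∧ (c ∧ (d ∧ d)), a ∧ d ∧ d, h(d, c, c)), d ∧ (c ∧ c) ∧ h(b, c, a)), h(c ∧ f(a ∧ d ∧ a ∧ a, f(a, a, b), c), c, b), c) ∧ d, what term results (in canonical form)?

Canonical form:  d ∧ h(h(a ∧ a ∧ d ∧ d ∧ d ∧ d ∧ h(c, b, c), a ∧ a ∧ b ∧ d ∧ d ∧ f(c, a, c) ∧ h(d, c, b), a ∧ b ∧ b ∧ c ∧ d ∧ d ∧ h(d, c, b)) ∧ h(b ∧ b ∧ f(b, b, a) ∧ h(b, a, c) ∧ h(c, a, a), f(c ∧ d ∧ d ∧ d, a ∧ d ∧ d, h(d, c, c)), c ∧ c ∧ d ∧ h(b, c, a)), h(c ∧ f(a ∧ a ∧ a ∧ d, f(a, a, b), c), c, b), c)
R1 matches:  uses b, b, f(b, b, a);  w := h(b, a, c) ∧ h(c, a, a), z := a
The extension variable absorbs all remaining arguments, so the whole application is rewritten.
Giving:  d ∧ h(h(a ∧ a ∧ d ∧ d ∧ d ∧ d ∧ h(c, b, c), a ∧ a ∧ b ∧ d ∧ d ∧ f(c, a, c) ∧ h(d, c, b), a ∧ b ∧ b ∧ c ∧ d ∧ d ∧ h(d, c, b)) ∧ h(h(b, a, c) ∧ h(c, a, a), f(c ∧ d ∧ d ∧ d, a ∧ d ∧ d, h(d, c, c)), c ∧ c ∧ d ∧ h(b, c, a)), h(c ∧ f(a ∧ a ∧ a ∧ d, f(a, a, b), c), c, b), c)

Answer: d ∧ h(h(a ∧ a ∧ d ∧ d ∧ d ∧ d ∧ h(c, b, c), a ∧ a ∧ b ∧ d ∧ d ∧ f(c, a, c) ∧ h(d, c, b), a ∧ b ∧ b ∧ c ∧ d ∧ d ∧ h(d, c, b)) ∧ h(h(b, a, c) ∧ h(c, a, a), f(c ∧ d ∧ d ∧ d, a ∧ d ∧ d, h(d, c, c)), c ∧ c ∧ d ∧ h(b, c, a)), h(c ∧ f(a ∧ a ∧ a ∧ d, f(a, a, b), c), c, b), c)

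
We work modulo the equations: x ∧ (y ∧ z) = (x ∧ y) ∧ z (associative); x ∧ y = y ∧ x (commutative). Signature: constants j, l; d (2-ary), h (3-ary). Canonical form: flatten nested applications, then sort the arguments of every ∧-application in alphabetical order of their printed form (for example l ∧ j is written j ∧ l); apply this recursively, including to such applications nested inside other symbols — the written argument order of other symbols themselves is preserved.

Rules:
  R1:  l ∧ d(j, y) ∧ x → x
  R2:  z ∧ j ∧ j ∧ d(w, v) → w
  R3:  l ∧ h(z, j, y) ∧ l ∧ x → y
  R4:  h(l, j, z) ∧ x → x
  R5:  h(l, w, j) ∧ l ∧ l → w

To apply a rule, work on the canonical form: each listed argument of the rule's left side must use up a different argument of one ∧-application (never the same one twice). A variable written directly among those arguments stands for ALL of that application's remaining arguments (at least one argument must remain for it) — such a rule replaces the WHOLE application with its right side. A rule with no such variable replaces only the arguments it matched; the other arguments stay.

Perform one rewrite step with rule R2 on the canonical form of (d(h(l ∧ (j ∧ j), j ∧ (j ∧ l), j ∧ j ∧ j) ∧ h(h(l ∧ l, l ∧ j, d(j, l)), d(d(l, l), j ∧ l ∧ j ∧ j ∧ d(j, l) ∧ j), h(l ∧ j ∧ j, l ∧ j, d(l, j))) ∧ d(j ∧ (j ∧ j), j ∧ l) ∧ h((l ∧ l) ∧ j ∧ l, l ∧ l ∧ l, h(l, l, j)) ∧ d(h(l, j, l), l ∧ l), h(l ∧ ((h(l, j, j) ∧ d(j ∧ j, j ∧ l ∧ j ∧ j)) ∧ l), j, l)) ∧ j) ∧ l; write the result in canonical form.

Answer: d(d(h(l, j, l), l ∧ l) ∧ d(j ∧ j ∧ j, j ∧ l) ∧ h(h(l ∧ l, j ∧ l, d(j, l)), d(d(l, l), j), h(j ∧ j ∧ l, j ∧ l, d(l, j))) ∧ h(j ∧ j ∧ l, j ∧ j ∧ l, j ∧ j ∧ j) ∧ h(j ∧ l ∧ l ∧ l, l ∧ l ∧ l, h(l, l, j)), h(d(j ∧ j, j ∧ j ∧ j ∧ l) ∧ h(l, j, j) ∧ l ∧ l, j, l)) ∧ j ∧ l

Derivation:
Canonical form:  d(d(h(l, j, l), l ∧ l) ∧ d(j ∧ j ∧ j, j ∧ l) ∧ h(h(l ∧ l, j ∧ l, d(j, l)), d(d(l, l), d(j, l) ∧ j ∧ j ∧ j ∧ j ∧ l), h(j ∧ j ∧ l, j ∧ l, d(l, j))) ∧ h(j ∧ j ∧ l, j ∧ j ∧ l, j ∧ j ∧ j) ∧ h(j ∧ l ∧ l ∧ l, l ∧ l ∧ l, h(l, l, j)), h(d(j ∧ j, j ∧ j ∧ j ∧ l) ∧ h(l, j, j) ∧ l ∧ l, j, l)) ∧ j ∧ l
Match R2:  consume d(j, l), j, j;  v := l, w := j, z := j ∧ j ∧ l
The extension variable absorbs all remaining arguments, so the whole application is rewritten.
Result:  d(d(h(l, j, l), l ∧ l) ∧ d(j ∧ j ∧ j, j ∧ l) ∧ h(h(l ∧ l, j ∧ l, d(j, l)), d(d(l, l), j), h(j ∧ j ∧ l, j ∧ l, d(l, j))) ∧ h(j ∧ j ∧ l, j ∧ j ∧ l, j ∧ j ∧ j) ∧ h(j ∧ l ∧ l ∧ l, l ∧ l ∧ l, h(l, l, j)), h(d(j ∧ j, j ∧ j ∧ j ∧ l) ∧ h(l, j, j) ∧ l ∧ l, j, l)) ∧ j ∧ l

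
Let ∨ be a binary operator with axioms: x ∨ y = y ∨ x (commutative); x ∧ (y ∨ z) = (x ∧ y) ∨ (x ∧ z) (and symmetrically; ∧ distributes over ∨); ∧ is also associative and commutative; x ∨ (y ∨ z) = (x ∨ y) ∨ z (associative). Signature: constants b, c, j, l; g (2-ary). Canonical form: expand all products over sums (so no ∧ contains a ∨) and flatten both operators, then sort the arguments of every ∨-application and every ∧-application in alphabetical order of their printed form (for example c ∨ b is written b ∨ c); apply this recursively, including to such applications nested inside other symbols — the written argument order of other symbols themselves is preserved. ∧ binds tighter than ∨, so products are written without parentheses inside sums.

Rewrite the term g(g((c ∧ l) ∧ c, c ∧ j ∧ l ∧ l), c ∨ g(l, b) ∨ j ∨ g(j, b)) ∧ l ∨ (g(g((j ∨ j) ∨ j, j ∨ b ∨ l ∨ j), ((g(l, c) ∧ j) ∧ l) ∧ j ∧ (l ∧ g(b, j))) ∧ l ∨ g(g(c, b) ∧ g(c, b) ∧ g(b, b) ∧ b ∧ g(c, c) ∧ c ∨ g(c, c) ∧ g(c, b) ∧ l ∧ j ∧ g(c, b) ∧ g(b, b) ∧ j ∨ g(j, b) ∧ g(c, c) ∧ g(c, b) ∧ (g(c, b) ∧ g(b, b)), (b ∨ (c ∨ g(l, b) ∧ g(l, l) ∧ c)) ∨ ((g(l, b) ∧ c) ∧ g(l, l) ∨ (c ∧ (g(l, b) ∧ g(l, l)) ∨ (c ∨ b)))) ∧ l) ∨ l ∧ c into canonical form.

Answer: c ∧ l ∨ g(b ∧ c ∧ g(b, b) ∧ g(c, b) ∧ g(c, b) ∧ g(c, c) ∨ g(b, b) ∧ g(c, b) ∧ g(c, b) ∧ g(c, c) ∧ g(j, b) ∨ g(b, b) ∧ g(c, b) ∧ g(c, b) ∧ g(c, c) ∧ j ∧ j ∧ l, b ∨ b ∨ c ∨ c ∨ c ∧ g(l, b) ∧ g(l, l) ∨ c ∧ g(l, b) ∧ g(l, l) ∨ c ∧ g(l, b) ∧ g(l, l)) ∧ l ∨ g(g(c ∧ c ∧ l, c ∧ j ∧ l ∧ l), c ∨ g(j, b) ∨ g(l, b) ∨ j) ∧ l ∨ g(g(j ∨ j ∨ j, b ∨ j ∨ j ∨ l), g(b, j) ∧ g(l, c) ∧ j ∧ j ∧ l ∧ l) ∧ l

Derivation:
Un-nest:  g(g(c ∧ c ∧ l, c ∧ j ∧ l ∧ l), c ∨ g(j, b) ∨ g(l, b) ∨ j) ∧ l ∨ g(g(j ∨ j ∨ j, b ∨ j ∨ j ∨ l), g(b, j) ∧ g(l, c) ∧ j ∧ j ∧ l ∧ l) ∧ l ∨ g(b ∧ c ∧ g(b, b) ∧ g(c, b) ∧ g(c, b) ∧ g(c, c) ∨ g(b, b) ∧ g(c, b) ∧ g(c, b) ∧ g(c, c) ∧ g(j, b) ∨ g(b, b) ∧ g(c, b) ∧ g(c, b) ∧ g(c, c) ∧ j ∧ j ∧ l, b ∨ b ∨ c ∨ c ∨ c ∧ g(l, b) ∧ g(l, l) ∨ c ∧ g(l, b) ∧ g(l, l) ∨ c ∧ g(l, b) ∧ g(l, l)) ∧ l ∨ c ∧ l
Sort arguments:  c ∧ l ∨ g(b ∧ c ∧ g(b, b) ∧ g(c, b) ∧ g(c, b) ∧ g(c, c) ∨ g(b, b) ∧ g(c, b) ∧ g(c, b) ∧ g(c, c) ∧ g(j, b) ∨ g(b, b) ∧ g(c, b) ∧ g(c, b) ∧ g(c, c) ∧ j ∧ j ∧ l, b ∨ b ∨ c ∨ c ∨ c ∧ g(l, b) ∧ g(l, l) ∨ c ∧ g(l, b) ∧ g(l, l) ∨ c ∧ g(l, b) ∧ g(l, l)) ∧ l ∨ g(g(c ∧ c ∧ l, c ∧ j ∧ l ∧ l), c ∨ g(j, b) ∨ g(l, b) ∨ j) ∧ l ∨ g(g(j ∨ j ∨ j, b ∨ j ∨ j ∨ l), g(b, j) ∧ g(l, c) ∧ j ∧ j ∧ l ∧ l) ∧ l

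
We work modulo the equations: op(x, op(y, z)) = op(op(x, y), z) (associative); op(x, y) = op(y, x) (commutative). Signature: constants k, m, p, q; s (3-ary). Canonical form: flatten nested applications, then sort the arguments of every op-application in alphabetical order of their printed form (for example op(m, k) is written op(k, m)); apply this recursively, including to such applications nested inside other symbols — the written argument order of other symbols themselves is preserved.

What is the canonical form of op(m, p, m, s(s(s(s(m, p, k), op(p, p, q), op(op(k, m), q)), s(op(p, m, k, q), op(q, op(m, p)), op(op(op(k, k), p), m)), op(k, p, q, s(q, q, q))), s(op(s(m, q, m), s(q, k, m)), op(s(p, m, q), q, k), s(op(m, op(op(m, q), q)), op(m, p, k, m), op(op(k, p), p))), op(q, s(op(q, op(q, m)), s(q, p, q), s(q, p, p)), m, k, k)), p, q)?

Answer: op(m, m, p, p, q, s(s(s(s(m, p, k), op(p, p, q), op(k, m, q)), s(op(k, m, p, q), op(m, p, q), op(k, k, m, p)), op(k, p, q, s(q, q, q))), s(op(s(m, q, m), s(q, k, m)), op(k, q, s(p, m, q)), s(op(m, m, q, q), op(k, m, m, p), op(k, p, p))), op(k, k, m, q, s(op(m, q, q), s(q, p, q), s(q, p, p)))))

Derivation:
Inside:  s(s(s(s(m, p, k), op(p, p, q), op(op(k, m), q)), s(op(p, m, k, q), op(q, op(m, p)), op(op(op(k, k), p), m)), op(k, p, q, s(q, q, q))), s(op(s(m, q, m), s(q, k, m)), op(s(p, m, q), q, k), s(op(m, op(op(m, q), q)), op(m, p, k, m), op(op(k, p), p))), op(q, s(op(q, op(q, m)), s(q, p, q), s(q, p, p)), m, k, k))  →  s(s(s(s(m, p, k), op(p, p, q), op(k, m, q)), s(op(k, m, p, q), op(m, p, q), op(k, k, m, p)), op(k, p, q, s(q, q, q))), s(op(s(m, q, m), s(q, k, m)), op(k, q, s(p, m, q)), s(op(m, m, q, q), op(k, m, m, p), op(k, p, p))), op(k, k, m, q, s(op(m, q, q), s(q, p, q), s(q, p, p))))
Sort:  op(m, m, p, p, q, s(s(s(s(m, p, k), op(p, p, q), op(k, m, q)), s(op(k, m, p, q), op(m, p, q), op(k, k, m, p)), op(k, p, q, s(q, q, q))), s(op(s(m, q, m), s(q, k, m)), op(k, q, s(p, m, q)), s(op(m, m, q, q), op(k, m, m, p), op(k, p, p))), op(k, k, m, q, s(op(m, q, q), s(q, p, q), s(q, p, p)))))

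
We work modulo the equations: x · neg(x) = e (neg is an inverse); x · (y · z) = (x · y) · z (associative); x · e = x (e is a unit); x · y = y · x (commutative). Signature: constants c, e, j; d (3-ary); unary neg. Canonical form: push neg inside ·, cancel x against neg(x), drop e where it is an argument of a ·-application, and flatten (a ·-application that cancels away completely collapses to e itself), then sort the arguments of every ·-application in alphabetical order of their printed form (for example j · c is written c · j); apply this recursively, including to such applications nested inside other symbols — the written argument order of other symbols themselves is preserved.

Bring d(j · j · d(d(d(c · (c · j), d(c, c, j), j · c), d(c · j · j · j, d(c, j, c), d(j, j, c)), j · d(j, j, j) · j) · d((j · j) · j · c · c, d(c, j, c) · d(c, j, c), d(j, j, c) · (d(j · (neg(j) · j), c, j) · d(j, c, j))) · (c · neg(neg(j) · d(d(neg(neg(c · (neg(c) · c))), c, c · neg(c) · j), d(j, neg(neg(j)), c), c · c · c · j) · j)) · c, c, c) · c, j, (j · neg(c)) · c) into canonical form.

Answer: d(c · d(c · c · d(c · c · j · j · j, d(c, j, c) · d(c, j, c), d(j, c, j) · d(j, c, j) · d(j, j, c)) · d(d(c · c · j, d(c, c, j), c · j), d(c · j · j · j, d(c, j, c), d(j, j, c)), d(j, j, j) · j · j) · neg(d(d(c, c, j), d(j, j, c), c · c · c · j)), c, c) · j · j, j, j)

Derivation:
Work inside:  j · j · d(d(d(c · (c · j), d(c, c, j), j · c), d(c · j · j · j, d(c, j, c), d(j, j, c)), j · d(j, j, j) · j) · d((j · j) · j · c · c, d(c, j, c) · d(c, j, c), d(j, j, c) · (d(j · (neg(j) · j), c, j) · d(j, c, j))) · (c · neg(neg(j) · d(d(neg(neg(c · (neg(c) · c))), c, c · neg(c) · j), d(j, neg(neg(j)), c), c · c · c · j) · j)) · c, c, c) · c
Push neg inside:  distribute neg over · and collapse double neg
Collect terms:  j · j · d(c · c · d(c · c · j · j · j, d(c, j, c) · d(c, j, c), d(j, c, j) · d(j, c, j) · d(j, j, c)) · d(d(c · c · j, d(c, c, j), c · j), d(c · j · j · j, d(c, j, c), d(j, j, c)), d(j, j, j) · j · j) · neg(d(d(c, c, j), d(j, j, c), c · c · c · j)), c, c) · c
Sort arguments:  c · d(c · c · d(c · c · j · j · j, d(c, j, c) · d(c, j, c), d(j, c, j) · d(j, c, j) · d(j, j, c)) · d(d(c · c · j, d(c, c, j), c · j), d(c · j · j · j, d(c, j, c), d(j, j, c)), d(j, j, j) · j · j) · neg(d(d(c, c, j), d(j, j, c), c · c · c · j)), c, c) · j · j
Rebuild:  d(c · d(c · c · d(c · c · j · j · j, d(c, j, c) · d(c, j, c), d(j, c, j) · d(j, c, j) · d(j, j, c)) · d(d(c · c · j, d(c, c, j), c · j), d(c · j · j · j, d(c, j, c), d(j, j, c)), d(j, j, j) · j · j) · neg(d(d(c, c, j), d(j, j, c), c · c · c · j)), c, c) · j · j, j, j)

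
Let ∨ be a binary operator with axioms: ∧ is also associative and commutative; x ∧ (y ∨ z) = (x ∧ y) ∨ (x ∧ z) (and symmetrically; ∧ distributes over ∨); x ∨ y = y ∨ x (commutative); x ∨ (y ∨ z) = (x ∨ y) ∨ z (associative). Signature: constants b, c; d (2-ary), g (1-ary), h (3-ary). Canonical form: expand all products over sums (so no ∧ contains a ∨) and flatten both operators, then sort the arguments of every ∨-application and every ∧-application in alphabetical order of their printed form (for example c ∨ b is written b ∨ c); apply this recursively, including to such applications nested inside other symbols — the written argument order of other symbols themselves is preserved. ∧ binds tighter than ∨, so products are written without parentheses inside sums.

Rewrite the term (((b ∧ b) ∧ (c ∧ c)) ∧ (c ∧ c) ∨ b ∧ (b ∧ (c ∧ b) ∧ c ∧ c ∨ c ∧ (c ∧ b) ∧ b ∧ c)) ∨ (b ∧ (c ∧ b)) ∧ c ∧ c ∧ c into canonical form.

Expand:  b ∧ b ∧ c ∧ c ∧ c ∧ c ∨ b ∧ b ∧ b ∧ c ∧ c ∧ c ∨ b ∧ b ∧ b ∧ c ∧ c ∧ c ∨ b ∧ b ∧ c ∧ c ∧ c ∧ c
Sort arguments:  b ∧ b ∧ b ∧ c ∧ c ∧ c ∨ b ∧ b ∧ b ∧ c ∧ c ∧ c ∨ b ∧ b ∧ c ∧ c ∧ c ∧ c ∨ b ∧ b ∧ c ∧ c ∧ c ∧ c

Answer: b ∧ b ∧ b ∧ c ∧ c ∧ c ∨ b ∧ b ∧ b ∧ c ∧ c ∧ c ∨ b ∧ b ∧ c ∧ c ∧ c ∧ c ∨ b ∧ b ∧ c ∧ c ∧ c ∧ c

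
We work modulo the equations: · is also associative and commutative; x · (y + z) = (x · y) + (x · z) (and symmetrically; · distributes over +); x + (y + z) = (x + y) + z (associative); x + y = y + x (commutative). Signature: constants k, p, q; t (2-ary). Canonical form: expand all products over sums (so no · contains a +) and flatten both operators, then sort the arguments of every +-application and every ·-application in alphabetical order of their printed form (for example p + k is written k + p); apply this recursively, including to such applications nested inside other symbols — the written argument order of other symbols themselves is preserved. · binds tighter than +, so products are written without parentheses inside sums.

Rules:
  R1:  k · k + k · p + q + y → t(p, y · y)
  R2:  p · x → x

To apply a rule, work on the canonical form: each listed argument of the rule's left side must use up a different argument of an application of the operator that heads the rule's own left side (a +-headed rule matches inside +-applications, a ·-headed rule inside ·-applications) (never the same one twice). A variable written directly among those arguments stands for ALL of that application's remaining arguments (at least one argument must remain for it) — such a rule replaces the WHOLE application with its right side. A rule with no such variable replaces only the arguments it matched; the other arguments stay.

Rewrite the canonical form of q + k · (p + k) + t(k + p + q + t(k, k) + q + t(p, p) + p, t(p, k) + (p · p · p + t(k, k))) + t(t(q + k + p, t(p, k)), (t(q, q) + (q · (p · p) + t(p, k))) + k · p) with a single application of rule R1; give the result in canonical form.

Answer: t(p, t(k + p + p + q + q + t(k, k) + t(p, p), p · p · p + t(k, k) + t(p, k)) · t(k + p + p + q + q + t(k, k) + t(p, p), p · p · p + t(k, k) + t(p, k)) + t(k + p + p + q + q + t(k, k) + t(p, p), p · p · p + t(k, k) + t(p, k)) · t(t(k + p + q, t(p, k)), k · p + p · p · q + t(p, k) + t(q, q)) + t(k + p + p + q + q + t(k, k) + t(p, p), p · p · p + t(k, k) + t(p, k)) · t(t(k + p + q, t(p, k)), k · p + p · p · q + t(p, k) + t(q, q)) + t(t(k + p + q, t(p, k)), k · p + p · p · q + t(p, k) + t(q, q)) · t(t(k + p + q, t(p, k)), k · p + p · p · q + t(p, k) + t(q, q)))

Derivation:
Canonical form:  k · k + k · p + q + t(k + p + p + q + q + t(k, k) + t(p, p), p · p · p + t(k, k) + t(p, k)) + t(t(k + p + q, t(p, k)), k · p + p · p · q + t(p, k) + t(q, q))
Match R1:  consume k · k, k · p, q;  y := t(k + p + p + q + q + t(k, k) + t(p, p), p · p · p + t(k, k) + t(p, k)) + t(t(k + p + q, t(p, k)), k · p + p · p · q + t(p, k) + t(q, q))
Every leftover argument binds to the variable; the entire application is replaced.
Giving:  t(p, t(k + p + p + q + q + t(k, k) + t(p, p), p · p · p + t(k, k) + t(p, k)) · t(k + p + p + q + q + t(k, k) + t(p, p), p · p · p + t(k, k) + t(p, k)) + t(k + p + p + q + q + t(k, k) + t(p, p), p · p · p + t(k, k) + t(p, k)) · t(t(k + p + q, t(p, k)), k · p + p · p · q + t(p, k) + t(q, q)) + t(k + p + p + q + q + t(k, k) + t(p, p), p · p · p + t(k, k) + t(p, k)) · t(t(k + p + q, t(p, k)), k · p + p · p · q + t(p, k) + t(q, q)) + t(t(k + p + q, t(p, k)), k · p + p · p · q + t(p, k) + t(q, q)) · t(t(k + p + q, t(p, k)), k · p + p · p · q + t(p, k) + t(q, q)))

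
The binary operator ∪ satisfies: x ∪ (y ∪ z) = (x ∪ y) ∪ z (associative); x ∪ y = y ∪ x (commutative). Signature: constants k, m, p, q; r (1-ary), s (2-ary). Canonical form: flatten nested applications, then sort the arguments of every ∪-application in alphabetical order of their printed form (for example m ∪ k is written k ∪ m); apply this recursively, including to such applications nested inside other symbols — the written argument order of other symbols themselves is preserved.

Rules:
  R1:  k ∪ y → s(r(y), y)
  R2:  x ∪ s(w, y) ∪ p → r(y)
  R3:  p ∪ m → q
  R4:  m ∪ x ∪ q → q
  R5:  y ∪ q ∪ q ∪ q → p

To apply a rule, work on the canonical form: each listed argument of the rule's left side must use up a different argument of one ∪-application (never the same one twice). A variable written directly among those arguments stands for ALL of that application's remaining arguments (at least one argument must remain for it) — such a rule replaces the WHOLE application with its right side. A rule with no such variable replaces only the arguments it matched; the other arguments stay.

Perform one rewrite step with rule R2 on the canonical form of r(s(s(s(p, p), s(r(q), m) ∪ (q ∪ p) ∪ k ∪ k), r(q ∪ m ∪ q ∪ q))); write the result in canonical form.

Answer: r(s(s(s(p, p), r(m)), r(m ∪ q ∪ q ∪ q)))

Derivation:
Canonical form:  r(s(s(s(p, p), k ∪ k ∪ p ∪ q ∪ s(r(q), m)), r(m ∪ q ∪ q ∪ q)))
Apply R2:  consuming p, s(r(q), m);  w := r(q), x := k ∪ k ∪ q, y := m
Every leftover argument binds to the variable; the entire application is replaced.
Giving:  r(s(s(s(p, p), r(m)), r(m ∪ q ∪ q ∪ q)))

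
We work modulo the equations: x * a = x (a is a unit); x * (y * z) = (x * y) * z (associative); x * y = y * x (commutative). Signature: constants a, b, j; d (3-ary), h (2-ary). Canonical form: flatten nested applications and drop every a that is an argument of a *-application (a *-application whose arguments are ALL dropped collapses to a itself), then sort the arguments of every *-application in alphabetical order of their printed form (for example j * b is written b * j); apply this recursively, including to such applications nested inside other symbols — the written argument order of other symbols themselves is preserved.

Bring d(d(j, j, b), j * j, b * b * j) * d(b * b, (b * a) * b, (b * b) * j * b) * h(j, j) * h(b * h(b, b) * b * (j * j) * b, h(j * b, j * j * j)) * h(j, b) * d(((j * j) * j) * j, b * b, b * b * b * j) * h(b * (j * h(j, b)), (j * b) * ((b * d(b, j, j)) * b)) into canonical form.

Answer: d(b * b, b * b, b * b * b * j) * d(d(j, j, b), j * j, b * b * j) * d(j * j * j * j, b * b, b * b * b * j) * h(b * b * b * h(b, b) * j * j, h(b * j, j * j * j)) * h(b * h(j, b) * j, b * b * b * d(b, j, j) * j) * h(j, b) * h(j, j)

Derivation:
Canonicalize subterm:  d(b * b, (b * a) * b, (b * b) * j * b)  →  d(b * b, b * b, b * b * b * j)
Simplify inside:  h(b * h(b, b) * b * (j * j) * b, h(j * b, j * j * j))  →  h(b * b * b * h(b, b) * j * j, h(b * j, j * j * j))
Simplify inside:  d(((j * j) * j) * j, b * b, b * b * b * j)  →  d(j * j * j * j, b * b, b * b * b * j)
Sort:  d(b * b, b * b, b * b * b * j) * d(d(j, j, b), j * j, b * b * j) * d(j * j * j * j, b * b, b * b * b * j) * h(b * b * b * h(b, b) * j * j, h(b * j, j * j * j)) * h(b * h(j, b) * j, b * b * b * d(b, j, j) * j) * h(j, b) * h(j, j)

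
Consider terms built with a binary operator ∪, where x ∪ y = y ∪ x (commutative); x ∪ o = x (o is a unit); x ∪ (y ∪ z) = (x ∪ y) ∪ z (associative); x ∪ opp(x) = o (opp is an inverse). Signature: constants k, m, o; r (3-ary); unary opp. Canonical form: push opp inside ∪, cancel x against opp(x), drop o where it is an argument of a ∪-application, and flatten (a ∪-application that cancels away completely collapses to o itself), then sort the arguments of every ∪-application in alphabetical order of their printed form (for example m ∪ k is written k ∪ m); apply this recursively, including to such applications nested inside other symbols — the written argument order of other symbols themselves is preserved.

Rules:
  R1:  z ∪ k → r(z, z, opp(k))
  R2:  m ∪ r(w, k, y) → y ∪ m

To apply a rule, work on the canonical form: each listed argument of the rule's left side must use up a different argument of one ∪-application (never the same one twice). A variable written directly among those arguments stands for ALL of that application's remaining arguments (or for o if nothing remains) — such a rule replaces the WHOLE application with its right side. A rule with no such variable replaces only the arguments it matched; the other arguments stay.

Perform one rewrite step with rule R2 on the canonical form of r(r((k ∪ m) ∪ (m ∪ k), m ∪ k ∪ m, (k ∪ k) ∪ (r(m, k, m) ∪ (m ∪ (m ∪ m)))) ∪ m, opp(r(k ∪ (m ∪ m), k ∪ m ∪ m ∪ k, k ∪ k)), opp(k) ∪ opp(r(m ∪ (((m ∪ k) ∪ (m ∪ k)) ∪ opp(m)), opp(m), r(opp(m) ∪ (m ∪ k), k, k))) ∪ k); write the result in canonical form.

Answer: r(m ∪ r(k ∪ k ∪ m ∪ m, k ∪ m ∪ m, k ∪ k ∪ m ∪ m ∪ m ∪ m), opp(r(k ∪ m ∪ m, k ∪ k ∪ m ∪ m, k ∪ k)), opp(r(k ∪ k ∪ m ∪ m, opp(m), r(k, k, k))))

Derivation:
Canonical form:  r(m ∪ r(k ∪ k ∪ m ∪ m, k ∪ m ∪ m, k ∪ k ∪ m ∪ m ∪ m ∪ r(m, k, m)), opp(r(k ∪ m ∪ m, k ∪ k ∪ m ∪ m, k ∪ k)), opp(r(k ∪ k ∪ m ∪ m, opp(m), r(k, k, k))))
Match R2:  consume m, r(m, k, m);  w := m, y := m
Result:  r(m ∪ r(k ∪ k ∪ m ∪ m, k ∪ m ∪ m, k ∪ k ∪ m ∪ m ∪ m ∪ m), opp(r(k ∪ m ∪ m, k ∪ k ∪ m ∪ m, k ∪ k)), opp(r(k ∪ k ∪ m ∪ m, opp(m), r(k, k, k))))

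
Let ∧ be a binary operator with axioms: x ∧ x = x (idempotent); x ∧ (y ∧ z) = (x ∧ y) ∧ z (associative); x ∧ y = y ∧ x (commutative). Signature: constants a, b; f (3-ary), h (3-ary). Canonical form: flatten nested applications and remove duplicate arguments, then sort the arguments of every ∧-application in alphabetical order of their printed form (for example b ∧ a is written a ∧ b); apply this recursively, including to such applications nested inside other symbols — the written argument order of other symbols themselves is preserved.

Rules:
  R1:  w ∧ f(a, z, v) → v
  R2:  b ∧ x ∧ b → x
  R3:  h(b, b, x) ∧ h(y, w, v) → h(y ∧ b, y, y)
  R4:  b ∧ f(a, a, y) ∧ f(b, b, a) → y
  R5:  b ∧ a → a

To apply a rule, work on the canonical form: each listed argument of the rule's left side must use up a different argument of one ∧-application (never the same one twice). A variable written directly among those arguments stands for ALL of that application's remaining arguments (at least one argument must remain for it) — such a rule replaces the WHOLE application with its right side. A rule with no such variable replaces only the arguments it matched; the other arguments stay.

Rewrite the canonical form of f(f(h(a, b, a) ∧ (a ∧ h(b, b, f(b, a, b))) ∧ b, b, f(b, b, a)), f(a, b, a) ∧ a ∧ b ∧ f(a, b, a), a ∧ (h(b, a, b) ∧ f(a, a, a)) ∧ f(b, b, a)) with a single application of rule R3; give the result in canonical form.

Answer: f(f(a ∧ b ∧ h(a ∧ b, a, a), b, f(b, b, a)), a ∧ b ∧ f(a, b, a), a ∧ f(a, a, a) ∧ f(b, b, a) ∧ h(b, a, b))

Derivation:
Canonical form:  f(f(a ∧ b ∧ h(a, b, a) ∧ h(b, b, f(b, a, b)), b, f(b, b, a)), a ∧ b ∧ f(a, b, a), a ∧ f(a, a, a) ∧ f(b, b, a) ∧ h(b, a, b))
R3 matches:  uses h(a, b, a), h(b, b, f(b, a, b));  v := a, w := b, x := f(b, a, b), y := a
Result:  f(f(a ∧ b ∧ h(a ∧ b, a, a), b, f(b, b, a)), a ∧ b ∧ f(a, b, a), a ∧ f(a, a, a) ∧ f(b, b, a) ∧ h(b, a, b))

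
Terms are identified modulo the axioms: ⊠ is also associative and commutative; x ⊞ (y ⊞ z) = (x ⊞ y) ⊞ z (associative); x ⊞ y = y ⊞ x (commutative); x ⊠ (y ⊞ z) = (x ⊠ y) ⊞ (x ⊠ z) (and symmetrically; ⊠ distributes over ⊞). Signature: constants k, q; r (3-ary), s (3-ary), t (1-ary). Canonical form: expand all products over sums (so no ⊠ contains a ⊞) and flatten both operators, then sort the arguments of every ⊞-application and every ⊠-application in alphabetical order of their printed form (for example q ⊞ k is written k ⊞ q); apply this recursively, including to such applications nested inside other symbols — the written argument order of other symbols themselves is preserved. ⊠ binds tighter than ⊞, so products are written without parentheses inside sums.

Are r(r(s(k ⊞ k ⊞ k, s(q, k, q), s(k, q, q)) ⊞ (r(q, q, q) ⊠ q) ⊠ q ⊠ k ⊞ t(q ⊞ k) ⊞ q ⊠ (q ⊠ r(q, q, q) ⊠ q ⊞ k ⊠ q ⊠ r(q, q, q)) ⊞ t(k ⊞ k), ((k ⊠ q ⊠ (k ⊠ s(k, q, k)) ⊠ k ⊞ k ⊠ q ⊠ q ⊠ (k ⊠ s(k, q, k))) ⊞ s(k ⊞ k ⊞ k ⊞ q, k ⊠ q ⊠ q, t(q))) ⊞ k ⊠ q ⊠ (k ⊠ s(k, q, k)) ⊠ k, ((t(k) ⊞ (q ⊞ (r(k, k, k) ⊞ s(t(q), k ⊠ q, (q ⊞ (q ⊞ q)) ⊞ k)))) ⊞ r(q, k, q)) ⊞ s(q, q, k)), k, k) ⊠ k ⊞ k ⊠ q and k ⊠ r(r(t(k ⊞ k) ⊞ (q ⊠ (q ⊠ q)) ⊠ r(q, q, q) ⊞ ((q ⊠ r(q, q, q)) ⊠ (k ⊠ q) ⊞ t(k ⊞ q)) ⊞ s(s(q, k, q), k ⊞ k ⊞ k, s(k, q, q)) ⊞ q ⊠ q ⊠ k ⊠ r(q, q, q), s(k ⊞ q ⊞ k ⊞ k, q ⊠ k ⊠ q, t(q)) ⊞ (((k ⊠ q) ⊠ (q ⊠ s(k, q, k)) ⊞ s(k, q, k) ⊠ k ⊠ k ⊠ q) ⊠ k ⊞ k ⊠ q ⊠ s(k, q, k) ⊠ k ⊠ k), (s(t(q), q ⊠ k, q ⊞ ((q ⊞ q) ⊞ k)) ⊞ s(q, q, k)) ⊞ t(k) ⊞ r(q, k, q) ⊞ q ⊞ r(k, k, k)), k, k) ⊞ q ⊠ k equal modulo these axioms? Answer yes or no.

Left:  r(r(s(k ⊞ k ⊞ k, s(q, k, q), s(k, q, q)) ⊞ (r(q, q, q) ⊠ q) ⊠ q ⊠ k ⊞ t(q ⊞ k) ⊞ q ⊠ (q ⊠ r(q, q, q) ⊠ q ⊞ k ⊠ q ⊠ r(q, q, q)) ⊞ t(k ⊞ k), ((k ⊠ q ⊠ (k ⊠ s(k, q, k)) ⊠ k ⊞ k ⊠ q ⊠ q ⊠ (k ⊠ s(k, q, k))) ⊞ s(k ⊞ k ⊞ k ⊞ q, k ⊠ q ⊠ q, t(q))) ⊞ k ⊠ q ⊠ (k ⊠ s(k, q, k)) ⊠ k, ((t(k) ⊞ (q ⊞ (r(k, k, k) ⊞ s(t(q), k ⊠ q, (q ⊞ (q ⊞ q)) ⊞ k)))) ⊞ r(q, k, q)) ⊞ s(q, q, k)), k, k) ⊠ k ⊞ k ⊠ q
  Expand products over sums:  k ⊠ r(r(k ⊠ q ⊠ q ⊠ r(q, q, q) ⊞ k ⊠ q ⊠ q ⊠ r(q, q, q) ⊞ q ⊠ q ⊠ q ⊠ r(q, q, q) ⊞ s(k ⊞ k ⊞ k, s(q, k, q), s(k, q, q)) ⊞ t(k ⊞ k) ⊞ t(k ⊞ q), k ⊠ k ⊠ k ⊠ q ⊠ s(k, q, k) ⊞ k ⊠ k ⊠ k ⊠ q ⊠ s(k, q, k) ⊞ k ⊠ k ⊠ q ⊠ q ⊠ s(k, q, k) ⊞ s(k ⊞ k ⊞ k ⊞ q, k ⊠ q ⊠ q, t(q)), q ⊞ r(k, k, k) ⊞ r(q, k, q) ⊞ s(q, q, k) ⊞ s(t(q), k ⊠ q, k ⊞ q ⊞ q ⊞ q) ⊞ t(k)), k, k) ⊞ k ⊠ q
  Sort arguments:  k ⊠ q ⊞ k ⊠ r(r(k ⊠ q ⊠ q ⊠ r(q, q, q) ⊞ k ⊠ q ⊠ q ⊠ r(q, q, q) ⊞ q ⊠ q ⊠ q ⊠ r(q, q, q) ⊞ s(k ⊞ k ⊞ k, s(q, k, q), s(k, q, q)) ⊞ t(k ⊞ k) ⊞ t(k ⊞ q), k ⊠ k ⊠ k ⊠ q ⊠ s(k, q, k) ⊞ k ⊠ k ⊠ k ⊠ q ⊠ s(k, q, k) ⊞ k ⊠ k ⊠ q ⊠ q ⊠ s(k, q, k) ⊞ s(k ⊞ k ⊞ k ⊞ q, k ⊠ q ⊠ q, t(q)), q ⊞ r(k, k, k) ⊞ r(q, k, q) ⊞ s(q, q, k) ⊞ s(t(q), k ⊠ q, k ⊞ q ⊞ q ⊞ q) ⊞ t(k)), k, k)
Right:  k ⊠ r(r(t(k ⊞ k) ⊞ (q ⊠ (q ⊠ q)) ⊠ r(q, q, q) ⊞ ((q ⊠ r(q, q, q)) ⊠ (k ⊠ q) ⊞ t(k ⊞ q)) ⊞ s(s(q, k, q), k ⊞ k ⊞ k, s(k, q, q)) ⊞ q ⊠ q ⊠ k ⊠ r(q, q, q), s(k ⊞ q ⊞ k ⊞ k, q ⊠ k ⊠ q, t(q)) ⊞ (((k ⊠ q) ⊠ (q ⊠ s(k, q, k)) ⊞ s(k, q, k) ⊠ k ⊠ k ⊠ q) ⊠ k ⊞ k ⊠ q ⊠ s(k, q, k) ⊠ k ⊠ k), (s(t(q), q ⊠ k, q ⊞ ((q ⊞ q) ⊞ k)) ⊞ s(q, q, k)) ⊞ t(k) ⊞ r(q, k, q) ⊞ q ⊞ r(k, k, k)), k, k) ⊞ q ⊠ k
  Expand products over sums:  k ⊠ r(r(k ⊠ q ⊠ q ⊠ r(q, q, q) ⊞ k ⊠ q ⊠ q ⊠ r(q, q, q) ⊞ q ⊠ q ⊠ q ⊠ r(q, q, q) ⊞ s(s(q, k, q), k ⊞ k ⊞ k, s(k, q, q)) ⊞ t(k ⊞ k) ⊞ t(k ⊞ q), k ⊠ k ⊠ k ⊠ q ⊠ s(k, q, k) ⊞ k ⊠ k ⊠ k ⊠ q ⊠ s(k, q, k) ⊞ k ⊠ k ⊠ q ⊠ q ⊠ s(k, q, k) ⊞ s(k ⊞ k ⊞ k ⊞ q, k ⊠ q ⊠ q, t(q)), q ⊞ r(k, k, k) ⊞ r(q, k, q) ⊞ s(q, q, k) ⊞ s(t(q), k ⊠ q, k ⊞ q ⊞ q ⊞ q) ⊞ t(k)), k, k) ⊞ k ⊠ q
  Order the arguments:  k ⊠ q ⊞ k ⊠ r(r(k ⊠ q ⊠ q ⊠ r(q, q, q) ⊞ k ⊠ q ⊠ q ⊠ r(q, q, q) ⊞ q ⊠ q ⊠ q ⊠ r(q, q, q) ⊞ s(s(q, k, q), k ⊞ k ⊞ k, s(k, q, q)) ⊞ t(k ⊞ k) ⊞ t(k ⊞ q), k ⊠ k ⊠ k ⊠ q ⊠ s(k, q, k) ⊞ k ⊠ k ⊠ k ⊠ q ⊠ s(k, q, k) ⊞ k ⊠ k ⊠ q ⊠ q ⊠ s(k, q, k) ⊞ s(k ⊞ k ⊞ k ⊞ q, k ⊠ q ⊠ q, t(q)), q ⊞ r(k, k, k) ⊞ r(q, k, q) ⊞ s(q, q, k) ⊞ s(t(q), k ⊠ q, k ⊞ q ⊞ q ⊞ q) ⊞ t(k)), k, k)

Answer: no — k ⊠ q ⊞ k ⊠ r(r(k ⊠ q ⊠ q ⊠ r(q, q, q) ⊞ k ⊠ q ⊠ q ⊠ r(q, q, q) ⊞ q ⊠ q ⊠ q ⊠ r(q, q, q) ⊞ s(k ⊞ k ⊞ k, s(q, k, q), s(k, q, q)) ⊞ t(k ⊞ k) ⊞ t(k ⊞ q), k ⊠ k ⊠ k ⊠ q ⊠ s(k, q, k) ⊞ k ⊠ k ⊠ k ⊠ q ⊠ s(k, q, k) ⊞ k ⊠ k ⊠ q ⊠ q ⊠ s(k, q, k) ⊞ s(k ⊞ k ⊞ k ⊞ q, k ⊠ q ⊠ q, t(q)), q ⊞ r(k, k, k) ⊞ r(q, k, q) ⊞ s(q, q, k) ⊞ s(t(q), k ⊠ q, k ⊞ q ⊞ q ⊞ q) ⊞ t(k)), k, k) vs k ⊠ q ⊞ k ⊠ r(r(k ⊠ q ⊠ q ⊠ r(q, q, q) ⊞ k ⊠ q ⊠ q ⊠ r(q, q, q) ⊞ q ⊠ q ⊠ q ⊠ r(q, q, q) ⊞ s(s(q, k, q), k ⊞ k ⊞ k, s(k, q, q)) ⊞ t(k ⊞ k) ⊞ t(k ⊞ q), k ⊠ k ⊠ k ⊠ q ⊠ s(k, q, k) ⊞ k ⊠ k ⊠ k ⊠ q ⊠ s(k, q, k) ⊞ k ⊠ k ⊠ q ⊠ q ⊠ s(k, q, k) ⊞ s(k ⊞ k ⊞ k ⊞ q, k ⊠ q ⊠ q, t(q)), q ⊞ r(k, k, k) ⊞ r(q, k, q) ⊞ s(q, q, k) ⊞ s(t(q), k ⊠ q, k ⊞ q ⊞ q ⊞ q) ⊞ t(k)), k, k)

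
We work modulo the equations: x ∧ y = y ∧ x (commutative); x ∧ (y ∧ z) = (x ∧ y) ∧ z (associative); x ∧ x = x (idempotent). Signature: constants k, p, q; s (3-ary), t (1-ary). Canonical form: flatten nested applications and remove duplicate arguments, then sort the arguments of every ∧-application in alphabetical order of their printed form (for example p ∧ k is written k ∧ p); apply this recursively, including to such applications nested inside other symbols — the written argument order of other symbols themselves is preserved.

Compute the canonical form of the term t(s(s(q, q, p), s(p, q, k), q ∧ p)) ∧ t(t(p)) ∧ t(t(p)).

Answer: t(s(s(q, q, p), s(p, q, k), p ∧ q)) ∧ t(t(p))

Derivation:
Simplify inside:  t(s(s(q, q, p), s(p, q, k), q ∧ p))  →  t(s(s(q, q, p), s(p, q, k), p ∧ q))
Drop duplicates:  drop duplicate t(t(p))
Sort arguments:  t(s(s(q, q, p), s(p, q, k), p ∧ q)) ∧ t(t(p))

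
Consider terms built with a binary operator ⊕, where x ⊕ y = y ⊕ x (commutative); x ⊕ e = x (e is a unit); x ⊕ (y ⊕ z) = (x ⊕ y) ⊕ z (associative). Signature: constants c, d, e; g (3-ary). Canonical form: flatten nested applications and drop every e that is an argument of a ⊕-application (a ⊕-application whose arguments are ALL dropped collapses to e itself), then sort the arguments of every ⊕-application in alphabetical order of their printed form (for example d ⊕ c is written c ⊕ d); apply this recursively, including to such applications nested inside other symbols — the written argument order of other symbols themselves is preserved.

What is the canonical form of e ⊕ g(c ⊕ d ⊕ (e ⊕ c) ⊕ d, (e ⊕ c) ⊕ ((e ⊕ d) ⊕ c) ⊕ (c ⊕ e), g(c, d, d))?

Simplify inside:  g(c ⊕ d ⊕ (e ⊕ c) ⊕ d, (e ⊕ c) ⊕ ((e ⊕ d) ⊕ c) ⊕ (c ⊕ e), g(c, d, d))  →  g(c ⊕ c ⊕ d ⊕ d, c ⊕ c ⊕ c ⊕ d, g(c, d, d))
Drop the unit:  drop e
Order the arguments:  g(c ⊕ c ⊕ d ⊕ d, c ⊕ c ⊕ c ⊕ d, g(c, d, d))

Answer: g(c ⊕ c ⊕ d ⊕ d, c ⊕ c ⊕ c ⊕ d, g(c, d, d))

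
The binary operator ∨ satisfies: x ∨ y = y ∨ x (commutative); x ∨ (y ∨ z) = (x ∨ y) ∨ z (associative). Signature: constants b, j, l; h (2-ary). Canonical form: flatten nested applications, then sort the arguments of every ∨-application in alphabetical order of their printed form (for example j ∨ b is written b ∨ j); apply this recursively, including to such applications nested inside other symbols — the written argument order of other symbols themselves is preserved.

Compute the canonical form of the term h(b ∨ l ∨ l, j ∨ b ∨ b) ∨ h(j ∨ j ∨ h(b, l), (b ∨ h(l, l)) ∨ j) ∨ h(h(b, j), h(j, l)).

Canonicalize subterm:  h(b ∨ l ∨ l, j ∨ b ∨ b)  →  h(b ∨ l ∨ l, b ∨ b ∨ j)
Canonicalize subterm:  h(j ∨ j ∨ h(b, l), (b ∨ h(l, l)) ∨ j)  →  h(h(b, l) ∨ j ∨ j, b ∨ h(l, l) ∨ j)
Order the arguments:  h(b ∨ l ∨ l, b ∨ b ∨ j) ∨ h(h(b, j), h(j, l)) ∨ h(h(b, l) ∨ j ∨ j, b ∨ h(l, l) ∨ j)

Answer: h(b ∨ l ∨ l, b ∨ b ∨ j) ∨ h(h(b, j), h(j, l)) ∨ h(h(b, l) ∨ j ∨ j, b ∨ h(l, l) ∨ j)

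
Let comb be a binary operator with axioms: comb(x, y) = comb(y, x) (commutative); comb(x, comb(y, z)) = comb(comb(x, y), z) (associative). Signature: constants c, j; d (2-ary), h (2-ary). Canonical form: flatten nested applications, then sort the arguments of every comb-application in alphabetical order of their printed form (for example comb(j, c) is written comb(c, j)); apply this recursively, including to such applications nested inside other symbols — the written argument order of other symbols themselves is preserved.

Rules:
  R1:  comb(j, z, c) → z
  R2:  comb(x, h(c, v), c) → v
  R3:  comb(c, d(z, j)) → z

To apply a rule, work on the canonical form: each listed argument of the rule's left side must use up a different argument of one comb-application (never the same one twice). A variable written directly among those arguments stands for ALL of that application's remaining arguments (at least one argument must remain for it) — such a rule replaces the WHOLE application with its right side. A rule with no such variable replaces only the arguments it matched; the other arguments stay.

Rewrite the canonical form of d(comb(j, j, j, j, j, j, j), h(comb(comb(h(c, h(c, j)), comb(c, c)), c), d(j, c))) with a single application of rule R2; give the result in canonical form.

Answer: d(comb(j, j, j, j, j, j, j), h(h(c, j), d(j, c)))

Derivation:
Canonical form:  d(comb(j, j, j, j, j, j, j), h(comb(c, c, c, h(c, h(c, j))), d(j, c)))
Apply R2:  consuming c, h(c, h(c, j));  v := h(c, j), x := comb(c, c)
The variable takes the whole remainder — replace the entire application.
New term:  d(comb(j, j, j, j, j, j, j), h(h(c, j), d(j, c)))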